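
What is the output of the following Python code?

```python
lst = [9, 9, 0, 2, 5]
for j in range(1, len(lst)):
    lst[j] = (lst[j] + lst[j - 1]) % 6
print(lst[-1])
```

j=1: lst[1] = (9+9)%6 = 0 → [9, 0, 0, 2, 5]
j=2: lst[2] = (0+0)%6 = 0 → [9, 0, 0, 2, 5]
j=3: lst[3] = (2+0)%6 = 2 → [9, 0, 0, 2, 5]
j=4: lst[4] = (5+2)%6 = 1 → [9, 0, 0, 2, 1]

1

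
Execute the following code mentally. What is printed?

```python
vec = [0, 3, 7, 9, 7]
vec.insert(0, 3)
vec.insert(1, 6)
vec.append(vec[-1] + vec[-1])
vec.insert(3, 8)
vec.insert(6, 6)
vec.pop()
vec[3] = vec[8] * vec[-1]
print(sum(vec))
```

90

insert 3 at 0 → [3, 0, 3, 7, 9, 7]
insert 6 at 1 → [3, 6, 0, 3, 7, 9, 7]
append vec[-1]+vec[-1] = 7+7 = 14 → [3, 6, 0, 3, 7, 9, 7, 14]
insert 8 at 3 → [3, 6, 0, 8, 3, 7, 9, 7, 14]
insert 6 at 6 → [3, 6, 0, 8, 3, 7, 6, 9, 7, 14]
pop() removes 14 → [3, 6, 0, 8, 3, 7, 6, 9, 7]
vec[3] = vec[8]*vec[-1] = 7*7 = 49 → [3, 6, 0, 49, 3, 7, 6, 9, 7]
sum = 90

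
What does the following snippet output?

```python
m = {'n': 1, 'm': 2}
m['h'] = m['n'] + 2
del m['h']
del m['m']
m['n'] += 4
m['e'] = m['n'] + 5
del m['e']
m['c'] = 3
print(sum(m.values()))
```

8

m['h'] = m['n']+2 = 3 → {'n': 1, 'm': 2, 'h': 3}
del 'h' → {'n': 1, 'm': 2}
del 'm' → {'n': 1}
m['n'] = 1+4 = 5 → {'n': 5}
m['e'] = m['n']+5 = 10 → {'n': 5, 'e': 10}
del 'e' → {'n': 5}
m['c'] = 3 → {'n': 5, 'c': 3}
sum of values = 8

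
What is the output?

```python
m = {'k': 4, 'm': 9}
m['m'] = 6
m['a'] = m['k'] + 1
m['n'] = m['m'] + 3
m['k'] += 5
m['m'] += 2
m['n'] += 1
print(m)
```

m['m'] = 6 → {'k': 4, 'm': 6}
m['a'] = m['k']+1 = 5 → {'k': 4, 'm': 6, 'a': 5}
m['n'] = m['m']+3 = 9 → {'k': 4, 'm': 6, 'a': 5, 'n': 9}
m['k'] = 4+5 = 9 → {'k': 9, 'm': 6, 'a': 5, 'n': 9}
m['m'] = 6+2 = 8 → {'k': 9, 'm': 8, 'a': 5, 'n': 9}
m['n'] = 9+1 = 10 → {'k': 9, 'm': 8, 'a': 5, 'n': 10}

{'k': 9, 'm': 8, 'a': 5, 'n': 10}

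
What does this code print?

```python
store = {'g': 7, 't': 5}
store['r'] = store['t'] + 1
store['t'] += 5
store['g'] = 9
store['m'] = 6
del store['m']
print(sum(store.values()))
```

25

store['r'] = store['t']+1 = 6 → {'g': 7, 't': 5, 'r': 6}
store['t'] = 5+5 = 10 → {'g': 7, 't': 10, 'r': 6}
store['g'] = 9 → {'g': 9, 't': 10, 'r': 6}
store['m'] = 6 → {'g': 9, 't': 10, 'r': 6, 'm': 6}
del 'm' → {'g': 9, 't': 10, 'r': 6}
sum of values = 25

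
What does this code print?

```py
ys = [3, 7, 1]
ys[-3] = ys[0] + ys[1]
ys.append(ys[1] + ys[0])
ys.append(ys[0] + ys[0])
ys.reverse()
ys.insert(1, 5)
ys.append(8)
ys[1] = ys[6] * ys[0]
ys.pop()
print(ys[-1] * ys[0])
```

200

ys[-3] = ys[0]+ys[1] = 3+7 = 10 → [10, 7, 1]
append ys[1]+ys[0] = 7+10 = 17 → [10, 7, 1, 17]
append ys[0]+ys[0] = 10+10 = 20 → [10, 7, 1, 17, 20]
reverse → [20, 17, 1, 7, 10]
insert 5 at 1 → [20, 5, 17, 1, 7, 10]
append 8 → [20, 5, 17, 1, 7, 10, 8]
ys[1] = ys[6]*ys[0] = 8*20 = 160 → [20, 160, 17, 1, 7, 10, 8]
pop() removes 8 → [20, 160, 17, 1, 7, 10]
ys[-1]*ys[0] = 10*20 = 200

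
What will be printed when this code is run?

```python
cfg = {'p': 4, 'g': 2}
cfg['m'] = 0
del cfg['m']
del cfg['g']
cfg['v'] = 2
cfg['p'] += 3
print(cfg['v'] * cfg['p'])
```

14

cfg['m'] = 0 → {'p': 4, 'g': 2, 'm': 0}
del 'm' → {'p': 4, 'g': 2}
del 'g' → {'p': 4}
cfg['v'] = 2 → {'p': 4, 'v': 2}
cfg['p'] = 4+3 = 7 → {'p': 7, 'v': 2}
cfg['v']*cfg['p'] = 2*7 = 14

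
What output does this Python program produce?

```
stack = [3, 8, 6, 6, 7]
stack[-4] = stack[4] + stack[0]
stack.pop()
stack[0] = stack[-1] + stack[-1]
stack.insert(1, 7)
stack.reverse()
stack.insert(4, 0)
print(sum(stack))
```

stack[-4] = stack[4]+stack[0] = 7+3 = 10 → [3, 10, 6, 6, 7]
pop() removes 7 → [3, 10, 6, 6]
stack[0] = stack[-1]+stack[-1] = 6+6 = 12 → [12, 10, 6, 6]
insert 7 at 1 → [12, 7, 10, 6, 6]
reverse → [6, 6, 10, 7, 12]
insert 0 at 4 → [6, 6, 10, 7, 0, 12]
sum = 41

41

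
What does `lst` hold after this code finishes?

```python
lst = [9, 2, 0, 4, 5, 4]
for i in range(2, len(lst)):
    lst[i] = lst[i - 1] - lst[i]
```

[9, 2, 2, -2, -7, -11]

i=2: lst[2] = 2-0 = 2 → [9, 2, 2, 4, 5, 4]
i=3: lst[3] = 2-4 = -2 → [9, 2, 2, -2, 5, 4]
i=4: lst[4] = (-2)-5 = -7 → [9, 2, 2, -2, -7, 4]
i=5: lst[5] = (-7)-4 = -11 → [9, 2, 2, -2, -7, -11]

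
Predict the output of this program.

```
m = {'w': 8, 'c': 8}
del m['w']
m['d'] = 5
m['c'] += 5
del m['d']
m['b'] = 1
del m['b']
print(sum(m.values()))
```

13

del 'w' → {'c': 8}
m['d'] = 5 → {'c': 8, 'd': 5}
m['c'] = 8+5 = 13 → {'c': 13, 'd': 5}
del 'd' → {'c': 13}
m['b'] = 1 → {'c': 13, 'b': 1}
del 'b' → {'c': 13}
sum of values = 13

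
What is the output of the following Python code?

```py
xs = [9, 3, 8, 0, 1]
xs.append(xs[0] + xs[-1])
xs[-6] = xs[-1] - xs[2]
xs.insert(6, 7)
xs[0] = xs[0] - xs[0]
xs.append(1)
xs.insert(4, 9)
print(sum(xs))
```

39

append xs[0]+xs[-1] = 9+1 = 10 → [9, 3, 8, 0, 1, 10]
xs[-6] = xs[-1]-xs[2] = 10-8 = 2 → [2, 3, 8, 0, 1, 10]
insert 7 at 6 → [2, 3, 8, 0, 1, 10, 7]
xs[0] = xs[0]-xs[0] = 2-2 = 0 → [0, 3, 8, 0, 1, 10, 7]
append 1 → [0, 3, 8, 0, 1, 10, 7, 1]
insert 9 at 4 → [0, 3, 8, 0, 9, 1, 10, 7, 1]
sum = 39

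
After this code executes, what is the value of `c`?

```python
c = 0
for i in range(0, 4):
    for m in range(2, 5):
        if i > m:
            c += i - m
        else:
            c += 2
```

23

i=0,m=2: not 0>2, c = 0+2 = 2
i=0,m=3: not 0>3, c = 2+2 = 4
i=0,m=4: not 0>4, c = 4+2 = 6
i=1,m=2: not 1>2, c = 6+2 = 8
i=1,m=3: not 1>3, c = 8+2 = 10
i=1,m=4: not 1>4, c = 10+2 = 12
i=2,m=2: not 2>2, c = 12+2 = 14
i=2,m=3: not 2>3, c = 14+2 = 16
i=2,m=4: not 2>4, c = 16+2 = 18
i=3,m=2: 3>2, c = 18+1 = 19
i=3,m=3: not 3>3, c = 19+2 = 21
i=3,m=4: not 3>4, c = 21+2 = 23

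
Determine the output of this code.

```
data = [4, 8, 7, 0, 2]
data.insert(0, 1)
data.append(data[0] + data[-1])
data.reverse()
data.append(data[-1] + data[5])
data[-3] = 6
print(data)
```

[3, 2, 0, 7, 8, 6, 1, 5]

insert 1 at 0 → [1, 4, 8, 7, 0, 2]
append data[0]+data[-1] = 1+2 = 3 → [1, 4, 8, 7, 0, 2, 3]
reverse → [3, 2, 0, 7, 8, 4, 1]
append data[-1]+data[5] = 1+4 = 5 → [3, 2, 0, 7, 8, 4, 1, 5]
data[-3] = 6 → [3, 2, 0, 7, 8, 6, 1, 5]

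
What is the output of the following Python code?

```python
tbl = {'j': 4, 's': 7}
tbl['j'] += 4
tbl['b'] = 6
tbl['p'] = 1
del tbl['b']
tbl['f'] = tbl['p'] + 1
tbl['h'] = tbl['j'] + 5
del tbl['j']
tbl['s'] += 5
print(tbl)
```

tbl['j'] = 4+4 = 8 → {'j': 8, 's': 7}
tbl['b'] = 6 → {'j': 8, 's': 7, 'b': 6}
tbl['p'] = 1 → {'j': 8, 's': 7, 'b': 6, 'p': 1}
del 'b' → {'j': 8, 's': 7, 'p': 1}
tbl['f'] = tbl['p']+1 = 2 → {'j': 8, 's': 7, 'p': 1, 'f': 2}
tbl['h'] = tbl['j']+5 = 13 → {'j': 8, 's': 7, 'p': 1, 'f': 2, 'h': 13}
del 'j' → {'s': 7, 'p': 1, 'f': 2, 'h': 13}
tbl['s'] = 7+5 = 12 → {'s': 12, 'p': 1, 'f': 2, 'h': 13}

{'s': 12, 'p': 1, 'f': 2, 'h': 13}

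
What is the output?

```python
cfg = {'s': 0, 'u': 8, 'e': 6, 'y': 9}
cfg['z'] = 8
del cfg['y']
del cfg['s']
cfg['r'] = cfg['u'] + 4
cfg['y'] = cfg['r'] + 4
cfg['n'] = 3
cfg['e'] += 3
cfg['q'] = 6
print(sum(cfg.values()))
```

62

cfg['z'] = 8 → {'s': 0, 'u': 8, 'e': 6, 'y': 9, 'z': 8}
del 'y' → {'s': 0, 'u': 8, 'e': 6, 'z': 8}
del 's' → {'u': 8, 'e': 6, 'z': 8}
cfg['r'] = cfg['u']+4 = 12 → {'u': 8, 'e': 6, 'z': 8, 'r': 12}
cfg['y'] = cfg['r']+4 = 16 → {'u': 8, 'e': 6, 'z': 8, 'r': 12, 'y': 16}
cfg['n'] = 3 → {'u': 8, 'e': 6, 'z': 8, 'r': 12, 'y': 16, 'n': 3}
cfg['e'] = 6+3 = 9 → {'u': 8, 'e': 9, 'z': 8, 'r': 12, 'y': 16, 'n': 3}
cfg['q'] = 6 → {'u': 8, 'e': 9, 'z': 8, 'r': 12, 'y': 16, 'n': 3, 'q': 6}
sum of values = 62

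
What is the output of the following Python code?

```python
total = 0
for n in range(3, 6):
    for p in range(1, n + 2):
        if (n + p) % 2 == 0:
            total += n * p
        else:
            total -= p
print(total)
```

54

n=3,p=1: even sum, total = 0+3 = 3
n=3,p=2: odd sum, total = 3-2 = 1
n=3,p=3: even sum, total = 1+9 = 10
n=3,p=4: odd sum, total = 10-4 = 6
n=4,p=1: odd sum, total = 6-1 = 5
n=4,p=2: even sum, total = 5+8 = 13
n=4,p=3: odd sum, total = 13-3 = 10
n=4,p=4: even sum, total = 10+16 = 26
n=4,p=5: odd sum, total = 26-5 = 21
n=5,p=1: even sum, total = 21+5 = 26
n=5,p=2: odd sum, total = 26-2 = 24
n=5,p=3: even sum, total = 24+15 = 39
n=5,p=4: odd sum, total = 39-4 = 35
n=5,p=5: even sum, total = 35+25 = 60
n=5,p=6: odd sum, total = 60-6 = 54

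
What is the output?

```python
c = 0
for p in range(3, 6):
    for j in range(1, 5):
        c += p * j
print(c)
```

p=3,j=1: c = 0+3 = 3
p=3,j=2: c = 3+6 = 9
p=3,j=3: c = 9+9 = 18
p=3,j=4: c = 18+12 = 30
p=4,j=1: c = 30+4 = 34
p=4,j=2: c = 34+8 = 42
p=4,j=3: c = 42+12 = 54
p=4,j=4: c = 54+16 = 70
p=5,j=1: c = 70+5 = 75
p=5,j=2: c = 75+10 = 85
p=5,j=3: c = 85+15 = 100
p=5,j=4: c = 100+20 = 120

120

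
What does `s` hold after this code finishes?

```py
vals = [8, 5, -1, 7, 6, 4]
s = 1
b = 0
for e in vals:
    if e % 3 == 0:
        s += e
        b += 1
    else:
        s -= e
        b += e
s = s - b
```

e=8: not %3==0, s = 1-8 = -7; b=8
e=5: not %3==0, s = (-7)-5 = -12; b=13
e=-1: not %3==0, s = (-12)-(-1) = -11; b=12
e=7: not %3==0, s = (-11)-7 = -18; b=19
e=6: %3==0, s = (-18)+6 = -12; b=20
e=4: not %3==0, s = (-12)-4 = -16; b=24
s-b = (-16)-24 = -40

-40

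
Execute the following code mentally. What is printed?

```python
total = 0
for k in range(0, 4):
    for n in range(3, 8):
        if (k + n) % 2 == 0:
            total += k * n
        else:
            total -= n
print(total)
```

k=0,n=3: odd sum, total = 0-3 = -3
k=0,n=4: even sum, total = (-3)+0 = -3
k=0,n=5: odd sum, total = (-3)-5 = -8
k=0,n=6: even sum, total = (-8)+0 = -8
k=0,n=7: odd sum, total = (-8)-7 = -15
k=1,n=3: even sum, total = (-15)+3 = -12
k=1,n=4: odd sum, total = (-12)-4 = -16
k=1,n=5: even sum, total = (-16)+5 = -11
k=1,n=6: odd sum, total = (-11)-6 = -17
k=1,n=7: even sum, total = (-17)+7 = -10
k=2,n=3: odd sum, total = (-10)-3 = -13
k=2,n=4: even sum, total = (-13)+8 = -5
k=2,n=5: odd sum, total = (-5)-5 = -10
k=2,n=6: even sum, total = (-10)+12 = 2
k=2,n=7: odd sum, total = 2-7 = -5
k=3,n=3: even sum, total = (-5)+9 = 4
k=3,n=4: odd sum, total = 4-4 = 0
k=3,n=5: even sum, total = 0+15 = 15
k=3,n=6: odd sum, total = 15-6 = 9
k=3,n=7: even sum, total = 9+21 = 30

30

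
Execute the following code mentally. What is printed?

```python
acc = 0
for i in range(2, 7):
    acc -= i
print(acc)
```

i=2: acc = 0-2 = -2
i=3: acc = (-2)-3 = -5
i=4: acc = (-5)-4 = -9
i=5: acc = (-9)-5 = -14
i=6: acc = (-14)-6 = -20

-20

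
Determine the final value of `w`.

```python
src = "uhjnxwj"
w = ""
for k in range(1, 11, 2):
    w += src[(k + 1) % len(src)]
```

k=1: add src[2]='j' → 'j'
k=3: add src[4]='x' → 'jx'
k=5: add src[6]='j' → 'jxj'
k=7: add src[1]='h' → 'jxjh'
k=9: add src[3]='n' → 'jxjhn'

'jxjhn'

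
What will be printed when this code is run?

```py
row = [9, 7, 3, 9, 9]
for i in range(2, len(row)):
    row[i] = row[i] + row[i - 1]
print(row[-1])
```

28

i=2: row[2] = 3+7 = 10 → [9, 7, 10, 9, 9]
i=3: row[3] = 9+10 = 19 → [9, 7, 10, 19, 9]
i=4: row[4] = 9+19 = 28 → [9, 7, 10, 19, 28]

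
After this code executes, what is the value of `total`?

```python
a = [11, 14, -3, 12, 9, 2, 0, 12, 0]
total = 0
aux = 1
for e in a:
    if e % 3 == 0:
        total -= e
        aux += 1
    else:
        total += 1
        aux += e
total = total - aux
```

e=11: not %3==0, total = 0+1 = 1; aux=12
e=14: not %3==0, total = 1+1 = 2; aux=26
e=-3: %3==0, total = 2-(-3) = 5; aux=27
e=12: %3==0, total = 5-12 = -7; aux=28
e=9: %3==0, total = (-7)-9 = -16; aux=29
e=2: not %3==0, total = (-16)+1 = -15; aux=31
e=0: %3==0, total = (-15)-0 = -15; aux=32
e=12: %3==0, total = (-15)-12 = -27; aux=33
e=0: %3==0, total = (-27)-0 = -27; aux=34
total-aux = (-27)-34 = -61

-61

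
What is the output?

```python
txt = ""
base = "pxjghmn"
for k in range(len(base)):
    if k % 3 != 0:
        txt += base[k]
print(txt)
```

k=0: skip
k=1: add 'x' → 'x'
k=2: add 'j' → 'xj'
k=3: skip
k=4: add 'h' → 'xjh'
k=5: add 'm' → 'xjhm'
k=6: skip

xjhm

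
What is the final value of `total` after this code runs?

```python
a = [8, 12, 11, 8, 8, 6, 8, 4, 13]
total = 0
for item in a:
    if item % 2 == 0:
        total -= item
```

item=8: even, total = 0-8 = -8
item=12: even, total = (-8)-12 = -20
item=11: not even
item=8: even, total = (-20)-8 = -28
item=8: even, total = (-28)-8 = -36
item=6: even, total = (-36)-6 = -42
item=8: even, total = (-42)-8 = -50
item=4: even, total = (-50)-4 = -54
item=13: not even

-54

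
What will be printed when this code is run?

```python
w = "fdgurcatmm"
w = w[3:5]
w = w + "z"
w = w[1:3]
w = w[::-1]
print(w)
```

zr

slice [3:5] → 'ur'
+ 'z' → 'urz'
slice [1:3] → 'rz'
reverse → 'zr'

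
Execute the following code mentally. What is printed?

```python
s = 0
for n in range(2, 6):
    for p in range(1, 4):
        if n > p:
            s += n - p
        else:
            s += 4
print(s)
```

n=2,p=1: 2>1, s = 0+1 = 1
n=2,p=2: not 2>2, s = 1+4 = 5
n=2,p=3: not 2>3, s = 5+4 = 9
n=3,p=1: 3>1, s = 9+2 = 11
n=3,p=2: 3>2, s = 11+1 = 12
n=3,p=3: not 3>3, s = 12+4 = 16
n=4,p=1: 4>1, s = 16+3 = 19
n=4,p=2: 4>2, s = 19+2 = 21
n=4,p=3: 4>3, s = 21+1 = 22
n=5,p=1: 5>1, s = 22+4 = 26
n=5,p=2: 5>2, s = 26+3 = 29
n=5,p=3: 5>3, s = 29+2 = 31

31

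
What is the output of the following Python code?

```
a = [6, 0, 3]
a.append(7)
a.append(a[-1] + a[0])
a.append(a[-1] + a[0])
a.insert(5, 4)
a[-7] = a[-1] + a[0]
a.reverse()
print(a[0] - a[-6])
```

append 7 → [6, 0, 3, 7]
append a[-1]+a[0] = 7+6 = 13 → [6, 0, 3, 7, 13]
append a[-1]+a[0] = 13+6 = 19 → [6, 0, 3, 7, 13, 19]
insert 4 at 5 → [6, 0, 3, 7, 13, 4, 19]
a[-7] = a[-1]+a[0] = 19+6 = 25 → [25, 0, 3, 7, 13, 4, 19]
reverse → [19, 4, 13, 7, 3, 0, 25]
a[0]-a[-6] = 19-4 = 15

15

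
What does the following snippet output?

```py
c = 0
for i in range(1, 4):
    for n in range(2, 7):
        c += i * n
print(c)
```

i=1,n=2: c = 0+2 = 2
i=1,n=3: c = 2+3 = 5
i=1,n=4: c = 5+4 = 9
i=1,n=5: c = 9+5 = 14
i=1,n=6: c = 14+6 = 20
i=2,n=2: c = 20+4 = 24
i=2,n=3: c = 24+6 = 30
i=2,n=4: c = 30+8 = 38
i=2,n=5: c = 38+10 = 48
i=2,n=6: c = 48+12 = 60
i=3,n=2: c = 60+6 = 66
i=3,n=3: c = 66+9 = 75
i=3,n=4: c = 75+12 = 87
i=3,n=5: c = 87+15 = 102
i=3,n=6: c = 102+18 = 120

120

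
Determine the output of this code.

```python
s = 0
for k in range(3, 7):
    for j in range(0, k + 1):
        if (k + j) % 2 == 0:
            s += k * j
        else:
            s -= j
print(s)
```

132

k=3,j=0: odd sum, s = 0-0 = 0
k=3,j=1: even sum, s = 0+3 = 3
k=3,j=2: odd sum, s = 3-2 = 1
k=3,j=3: even sum, s = 1+9 = 10
k=4,j=0: even sum, s = 10+0 = 10
k=4,j=1: odd sum, s = 10-1 = 9
k=4,j=2: even sum, s = 9+8 = 17
k=4,j=3: odd sum, s = 17-3 = 14
k=4,j=4: even sum, s = 14+16 = 30
k=5,j=0: odd sum, s = 30-0 = 30
k=5,j=1: even sum, s = 30+5 = 35
k=5,j=2: odd sum, s = 35-2 = 33
k=5,j=3: even sum, s = 33+15 = 48
k=5,j=4: odd sum, s = 48-4 = 44
k=5,j=5: even sum, s = 44+25 = 69
k=6,j=0: even sum, s = 69+0 = 69
k=6,j=1: odd sum, s = 69-1 = 68
k=6,j=2: even sum, s = 68+12 = 80
k=6,j=3: odd sum, s = 80-3 = 77
k=6,j=4: even sum, s = 77+24 = 101
k=6,j=5: odd sum, s = 101-5 = 96
k=6,j=6: even sum, s = 96+36 = 132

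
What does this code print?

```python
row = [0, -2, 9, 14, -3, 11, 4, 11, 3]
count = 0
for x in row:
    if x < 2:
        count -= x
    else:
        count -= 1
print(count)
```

-1

x=0: <2, count = 0-0 = 0
x=-2: <2, count = 0-(-2) = 2
x=9: not <2, count = 2-1 = 1
x=14: not <2, count = 1-1 = 0
x=-3: <2, count = 0-(-3) = 3
x=11: not <2, count = 3-1 = 2
x=4: not <2, count = 2-1 = 1
x=11: not <2, count = 1-1 = 0
x=3: not <2, count = 0-1 = -1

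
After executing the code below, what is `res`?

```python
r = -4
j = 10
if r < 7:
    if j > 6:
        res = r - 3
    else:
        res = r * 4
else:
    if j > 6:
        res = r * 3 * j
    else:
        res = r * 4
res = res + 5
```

-2

r=-4, j=10
r < 7 is True; j > 6 is True
→ res = r - 3 = -7
res = (-7)+5 = -2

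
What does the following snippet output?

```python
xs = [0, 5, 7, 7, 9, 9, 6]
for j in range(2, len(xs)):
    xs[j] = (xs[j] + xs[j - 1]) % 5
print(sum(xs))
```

19

j=2: xs[2] = (7+5)%5 = 2 → [0, 5, 2, 7, 9, 9, 6]
j=3: xs[3] = (7+2)%5 = 4 → [0, 5, 2, 4, 9, 9, 6]
j=4: xs[4] = (9+4)%5 = 3 → [0, 5, 2, 4, 3, 9, 6]
j=5: xs[5] = (9+3)%5 = 2 → [0, 5, 2, 4, 3, 2, 6]
j=6: xs[6] = (6+2)%5 = 3 → [0, 5, 2, 4, 3, 2, 3]
sum = 19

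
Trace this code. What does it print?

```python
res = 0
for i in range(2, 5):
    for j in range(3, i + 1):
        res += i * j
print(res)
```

i=3,j=3: res = 0+9 = 9
i=4,j=3: res = 9+12 = 21
i=4,j=4: res = 21+16 = 37

37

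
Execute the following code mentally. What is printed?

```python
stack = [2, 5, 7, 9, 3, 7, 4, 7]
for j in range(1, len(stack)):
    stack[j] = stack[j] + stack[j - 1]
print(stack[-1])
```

j=1: stack[1] = 5+2 = 7 → [2, 7, 7, 9, 3, 7, 4, 7]
j=2: stack[2] = 7+7 = 14 → [2, 7, 14, 9, 3, 7, 4, 7]
j=3: stack[3] = 9+14 = 23 → [2, 7, 14, 23, 3, 7, 4, 7]
j=4: stack[4] = 3+23 = 26 → [2, 7, 14, 23, 26, 7, 4, 7]
j=5: stack[5] = 7+26 = 33 → [2, 7, 14, 23, 26, 33, 4, 7]
j=6: stack[6] = 4+33 = 37 → [2, 7, 14, 23, 26, 33, 37, 7]
j=7: stack[7] = 7+37 = 44 → [2, 7, 14, 23, 26, 33, 37, 44]

44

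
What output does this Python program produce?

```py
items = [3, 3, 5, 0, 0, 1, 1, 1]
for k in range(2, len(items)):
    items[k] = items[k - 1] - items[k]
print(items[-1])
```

k=2: items[2] = 3-5 = -2 → [3, 3, -2, 0, 0, 1, 1, 1]
k=3: items[3] = (-2)-0 = -2 → [3, 3, -2, -2, 0, 1, 1, 1]
k=4: items[4] = (-2)-0 = -2 → [3, 3, -2, -2, -2, 1, 1, 1]
k=5: items[5] = (-2)-1 = -3 → [3, 3, -2, -2, -2, -3, 1, 1]
k=6: items[6] = (-3)-1 = -4 → [3, 3, -2, -2, -2, -3, -4, 1]
k=7: items[7] = (-4)-1 = -5 → [3, 3, -2, -2, -2, -3, -4, -5]

-5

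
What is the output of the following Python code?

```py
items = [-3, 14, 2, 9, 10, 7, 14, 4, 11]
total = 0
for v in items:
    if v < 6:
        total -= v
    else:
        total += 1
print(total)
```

3

v=-3: <6, total = 0-(-3) = 3
v=14: not <6, total = 3+1 = 4
v=2: <6, total = 4-2 = 2
v=9: not <6, total = 2+1 = 3
v=10: not <6, total = 3+1 = 4
v=7: not <6, total = 4+1 = 5
v=14: not <6, total = 5+1 = 6
v=4: <6, total = 6-4 = 2
v=11: not <6, total = 2+1 = 3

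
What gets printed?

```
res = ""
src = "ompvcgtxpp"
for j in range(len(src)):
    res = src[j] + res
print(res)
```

ppxtgcvpmo

j=0: prepend 'o' → 'o'
j=1: prepend 'm' → 'mo'
j=2: prepend 'p' → 'pmo'
j=3: prepend 'v' → 'vpmo'
j=4: prepend 'c' → 'cvpmo'
j=5: prepend 'g' → 'gcvpmo'
j=6: prepend 't' → 'tgcvpmo'
j=7: prepend 'x' → 'xtgcvpmo'
j=8: prepend 'p' → 'pxtgcvpmo'
j=9: prepend 'p' → 'ppxtgcvpmo'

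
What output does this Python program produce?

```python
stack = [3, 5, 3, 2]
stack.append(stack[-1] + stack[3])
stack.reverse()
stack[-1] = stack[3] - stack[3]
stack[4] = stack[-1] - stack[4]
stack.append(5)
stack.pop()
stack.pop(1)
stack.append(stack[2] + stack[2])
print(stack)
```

[4, 3, 5, 0, 10]

append stack[-1]+stack[3] = 2+2 = 4 → [3, 5, 3, 2, 4]
reverse → [4, 2, 3, 5, 3]
stack[-1] = stack[3]-stack[3] = 5-5 = 0 → [4, 2, 3, 5, 0]
stack[4] = stack[-1]-stack[4] = 0-0 = 0 → [4, 2, 3, 5, 0]
append 5 → [4, 2, 3, 5, 0, 5]
pop() removes 5 → [4, 2, 3, 5, 0]
pop(1) removes 2 → [4, 3, 5, 0]
append stack[2]+stack[2] = 5+5 = 10 → [4, 3, 5, 0, 10]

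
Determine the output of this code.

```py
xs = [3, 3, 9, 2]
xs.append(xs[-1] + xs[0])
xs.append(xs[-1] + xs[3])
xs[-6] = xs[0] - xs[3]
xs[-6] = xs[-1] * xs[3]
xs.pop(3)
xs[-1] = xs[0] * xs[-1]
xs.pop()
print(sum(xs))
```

append xs[-1]+xs[0] = 2+3 = 5 → [3, 3, 9, 2, 5]
append xs[-1]+xs[3] = 5+2 = 7 → [3, 3, 9, 2, 5, 7]
xs[-6] = xs[0]-xs[3] = 3-2 = 1 → [1, 3, 9, 2, 5, 7]
xs[-6] = xs[-1]*xs[3] = 7*2 = 14 → [14, 3, 9, 2, 5, 7]
pop(3) removes 2 → [14, 3, 9, 5, 7]
xs[-1] = xs[0]*xs[-1] = 14*7 = 98 → [14, 3, 9, 5, 98]
pop() removes 98 → [14, 3, 9, 5]
sum = 31

31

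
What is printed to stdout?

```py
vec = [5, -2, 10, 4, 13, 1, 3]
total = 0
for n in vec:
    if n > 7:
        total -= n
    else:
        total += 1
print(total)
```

-18

n=5: not >7, total = 0+1 = 1
n=-2: not >7, total = 1+1 = 2
n=10: >7, total = 2-10 = -8
n=4: not >7, total = (-8)+1 = -7
n=13: >7, total = (-7)-13 = -20
n=1: not >7, total = (-20)+1 = -19
n=3: not >7, total = (-19)+1 = -18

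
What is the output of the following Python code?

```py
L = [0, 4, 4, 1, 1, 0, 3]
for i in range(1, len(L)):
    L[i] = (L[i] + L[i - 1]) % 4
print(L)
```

[0, 0, 0, 1, 2, 2, 1]

i=1: L[1] = (4+0)%4 = 0 → [0, 0, 4, 1, 1, 0, 3]
i=2: L[2] = (4+0)%4 = 0 → [0, 0, 0, 1, 1, 0, 3]
i=3: L[3] = (1+0)%4 = 1 → [0, 0, 0, 1, 1, 0, 3]
i=4: L[4] = (1+1)%4 = 2 → [0, 0, 0, 1, 2, 0, 3]
i=5: L[5] = (0+2)%4 = 2 → [0, 0, 0, 1, 2, 2, 3]
i=6: L[6] = (3+2)%4 = 1 → [0, 0, 0, 1, 2, 2, 1]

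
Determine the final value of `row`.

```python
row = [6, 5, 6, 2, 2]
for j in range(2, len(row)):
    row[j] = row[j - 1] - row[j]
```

[6, 5, -1, -3, -5]

j=2: row[2] = 5-6 = -1 → [6, 5, -1, 2, 2]
j=3: row[3] = (-1)-2 = -3 → [6, 5, -1, -3, 2]
j=4: row[4] = (-3)-2 = -5 → [6, 5, -1, -3, -5]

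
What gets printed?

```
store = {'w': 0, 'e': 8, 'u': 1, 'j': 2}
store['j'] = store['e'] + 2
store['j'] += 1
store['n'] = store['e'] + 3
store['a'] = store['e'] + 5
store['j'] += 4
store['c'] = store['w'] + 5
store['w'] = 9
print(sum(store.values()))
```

store['j'] = store['e']+2 = 10 → {'w': 0, 'e': 8, 'u': 1, 'j': 10}
store['j'] = 10+1 = 11 → {'w': 0, 'e': 8, 'u': 1, 'j': 11}
store['n'] = store['e']+3 = 11 → {'w': 0, 'e': 8, 'u': 1, 'j': 11, 'n': 11}
store['a'] = store['e']+5 = 13 → {'w': 0, 'e': 8, 'u': 1, 'j': 11, 'n': 11, 'a': 13}
store['j'] = 11+4 = 15 → {'w': 0, 'e': 8, 'u': 1, 'j': 15, 'n': 11, 'a': 13}
store['c'] = store['w']+5 = 5 → {'w': 0, 'e': 8, 'u': 1, 'j': 15, 'n': 11, 'a': 13, 'c': 5}
store['w'] = 9 → {'w': 9, 'e': 8, 'u': 1, 'j': 15, 'n': 11, 'a': 13, 'c': 5}
sum of values = 62

62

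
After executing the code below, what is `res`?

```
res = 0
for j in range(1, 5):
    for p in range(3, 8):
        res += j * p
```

250

j=1,p=3: res = 0+3 = 3
j=1,p=4: res = 3+4 = 7
j=1,p=5: res = 7+5 = 12
j=1,p=6: res = 12+6 = 18
j=1,p=7: res = 18+7 = 25
j=2,p=3: res = 25+6 = 31
j=2,p=4: res = 31+8 = 39
j=2,p=5: res = 39+10 = 49
j=2,p=6: res = 49+12 = 61
j=2,p=7: res = 61+14 = 75
j=3,p=3: res = 75+9 = 84
j=3,p=4: res = 84+12 = 96
j=3,p=5: res = 96+15 = 111
j=3,p=6: res = 111+18 = 129
j=3,p=7: res = 129+21 = 150
j=4,p=3: res = 150+12 = 162
j=4,p=4: res = 162+16 = 178
j=4,p=5: res = 178+20 = 198
j=4,p=6: res = 198+24 = 222
j=4,p=7: res = 222+28 = 250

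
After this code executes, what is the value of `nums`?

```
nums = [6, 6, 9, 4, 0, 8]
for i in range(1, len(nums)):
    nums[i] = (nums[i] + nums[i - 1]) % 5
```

i=1: nums[1] = (6+6)%5 = 2 → [6, 2, 9, 4, 0, 8]
i=2: nums[2] = (9+2)%5 = 1 → [6, 2, 1, 4, 0, 8]
i=3: nums[3] = (4+1)%5 = 0 → [6, 2, 1, 0, 0, 8]
i=4: nums[4] = (0+0)%5 = 0 → [6, 2, 1, 0, 0, 8]
i=5: nums[5] = (8+0)%5 = 3 → [6, 2, 1, 0, 0, 3]

[6, 2, 1, 0, 0, 3]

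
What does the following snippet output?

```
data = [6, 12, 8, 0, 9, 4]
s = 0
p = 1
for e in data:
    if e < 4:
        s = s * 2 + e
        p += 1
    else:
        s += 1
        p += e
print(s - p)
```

-33

e=6: not <4, s = 0+1 = 1; p=7
e=12: not <4, s = 1+1 = 2; p=19
e=8: not <4, s = 2+1 = 3; p=27
e=0: <4, s = 3*2+0 = 6; p=28
e=9: not <4, s = 6+1 = 7; p=37
e=4: not <4, s = 7+1 = 8; p=41
s-p = 8-41 = -33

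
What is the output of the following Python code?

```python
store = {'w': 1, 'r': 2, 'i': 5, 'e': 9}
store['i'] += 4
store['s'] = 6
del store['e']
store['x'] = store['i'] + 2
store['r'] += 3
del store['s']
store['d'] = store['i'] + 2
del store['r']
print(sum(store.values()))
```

32

store['i'] = 5+4 = 9 → {'w': 1, 'r': 2, 'i': 9, 'e': 9}
store['s'] = 6 → {'w': 1, 'r': 2, 'i': 9, 'e': 9, 's': 6}
del 'e' → {'w': 1, 'r': 2, 'i': 9, 's': 6}
store['x'] = store['i']+2 = 11 → {'w': 1, 'r': 2, 'i': 9, 's': 6, 'x': 11}
store['r'] = 2+3 = 5 → {'w': 1, 'r': 5, 'i': 9, 's': 6, 'x': 11}
del 's' → {'w': 1, 'r': 5, 'i': 9, 'x': 11}
store['d'] = store['i']+2 = 11 → {'w': 1, 'r': 5, 'i': 9, 'x': 11, 'd': 11}
del 'r' → {'w': 1, 'i': 9, 'x': 11, 'd': 11}
sum of values = 32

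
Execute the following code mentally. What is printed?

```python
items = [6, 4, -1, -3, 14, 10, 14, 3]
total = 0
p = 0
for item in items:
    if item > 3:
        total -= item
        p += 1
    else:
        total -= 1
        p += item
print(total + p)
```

-47

item=6: >3, total = 0-6 = -6; p=1
item=4: >3, total = (-6)-4 = -10; p=2
item=-1: not >3, total = (-10)-1 = -11; p=1
item=-3: not >3, total = (-11)-1 = -12; p=-2
item=14: >3, total = (-12)-14 = -26; p=-1
item=10: >3, total = (-26)-10 = -36; p=0
item=14: >3, total = (-36)-14 = -50; p=1
item=3: not >3, total = (-50)-1 = -51; p=4
total+p = (-51)+4 = -47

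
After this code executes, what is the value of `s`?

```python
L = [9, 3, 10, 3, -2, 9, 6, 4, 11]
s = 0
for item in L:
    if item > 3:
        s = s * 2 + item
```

item=9: >3, s = 0*2+9 = 9
item=3: not >3
item=10: >3, s = 9*2+10 = 28
item=3: not >3
item=-2: not >3
item=9: >3, s = 28*2+9 = 65
item=6: >3, s = 65*2+6 = 136
item=4: >3, s = 136*2+4 = 276
item=11: >3, s = 276*2+11 = 563

563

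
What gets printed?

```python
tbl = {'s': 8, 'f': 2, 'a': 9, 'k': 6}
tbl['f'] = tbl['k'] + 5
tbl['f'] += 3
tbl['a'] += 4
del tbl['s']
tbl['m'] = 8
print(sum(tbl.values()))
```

41

tbl['f'] = tbl['k']+5 = 11 → {'s': 8, 'f': 11, 'a': 9, 'k': 6}
tbl['f'] = 11+3 = 14 → {'s': 8, 'f': 14, 'a': 9, 'k': 6}
tbl['a'] = 9+4 = 13 → {'s': 8, 'f': 14, 'a': 13, 'k': 6}
del 's' → {'f': 14, 'a': 13, 'k': 6}
tbl['m'] = 8 → {'f': 14, 'a': 13, 'k': 6, 'm': 8}
sum of values = 41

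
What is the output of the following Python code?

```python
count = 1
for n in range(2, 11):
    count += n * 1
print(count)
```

n=2: count = 1+2*1 = 3
n=3: count = 3+3*1 = 6
n=4: count = 6+4*1 = 10
n=5: count = 10+5*1 = 15
n=6: count = 15+6*1 = 21
n=7: count = 21+7*1 = 28
n=8: count = 28+8*1 = 36
n=9: count = 36+9*1 = 45
n=10: count = 45+10*1 = 55

55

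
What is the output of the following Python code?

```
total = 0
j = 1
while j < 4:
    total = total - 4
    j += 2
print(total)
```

j=1: total = 0-4 = -4
j=3: total = (-4)-4 = -8

-8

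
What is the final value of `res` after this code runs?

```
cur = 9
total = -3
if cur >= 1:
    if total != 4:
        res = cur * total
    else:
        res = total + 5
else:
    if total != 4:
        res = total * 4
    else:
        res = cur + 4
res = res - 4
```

-31

cur=9, total=-3
cur >= 1 is True; total != 4 is True
→ res = cur * total = -27
res = (-27)-4 = -31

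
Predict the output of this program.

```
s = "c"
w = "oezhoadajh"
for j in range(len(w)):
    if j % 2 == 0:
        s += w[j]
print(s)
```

cozodj

j=0: add 'o' → 'co'
j=1: skip
j=2: add 'z' → 'coz'
j=3: skip
j=4: add 'o' → 'cozo'
j=5: skip
j=6: add 'd' → 'cozod'
j=7: skip
j=8: add 'j' → 'cozodj'
j=9: skip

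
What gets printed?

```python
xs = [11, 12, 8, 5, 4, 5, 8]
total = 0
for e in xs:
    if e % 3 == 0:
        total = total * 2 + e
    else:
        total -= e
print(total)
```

e=11: not %3==0, total = 0-11 = -11
e=12: %3==0, total = (-11)*2+12 = -10
e=8: not %3==0, total = (-10)-8 = -18
e=5: not %3==0, total = (-18)-5 = -23
e=4: not %3==0, total = (-23)-4 = -27
e=5: not %3==0, total = (-27)-5 = -32
e=8: not %3==0, total = (-32)-8 = -40

-40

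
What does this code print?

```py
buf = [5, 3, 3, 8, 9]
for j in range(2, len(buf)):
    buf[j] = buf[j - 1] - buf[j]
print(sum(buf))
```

j=2: buf[2] = 3-3 = 0 → [5, 3, 0, 8, 9]
j=3: buf[3] = 0-8 = -8 → [5, 3, 0, -8, 9]
j=4: buf[4] = (-8)-9 = -17 → [5, 3, 0, -8, -17]
sum = -17

-17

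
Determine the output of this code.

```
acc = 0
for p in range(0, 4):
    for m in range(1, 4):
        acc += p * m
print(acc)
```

p=0,m=1: acc = 0+0 = 0
p=0,m=2: acc = 0+0 = 0
p=0,m=3: acc = 0+0 = 0
p=1,m=1: acc = 0+1 = 1
p=1,m=2: acc = 1+2 = 3
p=1,m=3: acc = 3+3 = 6
p=2,m=1: acc = 6+2 = 8
p=2,m=2: acc = 8+4 = 12
p=2,m=3: acc = 12+6 = 18
p=3,m=1: acc = 18+3 = 21
p=3,m=2: acc = 21+6 = 27
p=3,m=3: acc = 27+9 = 36

36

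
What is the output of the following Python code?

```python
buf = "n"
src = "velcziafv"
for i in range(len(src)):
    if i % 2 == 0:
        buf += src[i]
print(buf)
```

i=0: add 'v' → 'nv'
i=1: skip
i=2: add 'l' → 'nvl'
i=3: skip
i=4: add 'z' → 'nvlz'
i=5: skip
i=6: add 'a' → 'nvlza'
i=7: skip
i=8: add 'v' → 'nvlzav'

nvlzav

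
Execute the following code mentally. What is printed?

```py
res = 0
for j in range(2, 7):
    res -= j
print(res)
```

-20

j=2: res = 0-2 = -2
j=3: res = (-2)-3 = -5
j=4: res = (-5)-4 = -9
j=5: res = (-9)-5 = -14
j=6: res = (-14)-6 = -20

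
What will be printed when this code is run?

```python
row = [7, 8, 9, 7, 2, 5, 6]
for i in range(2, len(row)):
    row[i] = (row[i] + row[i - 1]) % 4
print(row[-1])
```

i=2: row[2] = (9+8)%4 = 1 → [7, 8, 1, 7, 2, 5, 6]
i=3: row[3] = (7+1)%4 = 0 → [7, 8, 1, 0, 2, 5, 6]
i=4: row[4] = (2+0)%4 = 2 → [7, 8, 1, 0, 2, 5, 6]
i=5: row[5] = (5+2)%4 = 3 → [7, 8, 1, 0, 2, 3, 6]
i=6: row[6] = (6+3)%4 = 1 → [7, 8, 1, 0, 2, 3, 1]

1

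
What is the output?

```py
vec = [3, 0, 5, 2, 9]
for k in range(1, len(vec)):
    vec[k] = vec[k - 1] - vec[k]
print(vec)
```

[3, 3, -2, -4, -13]

k=1: vec[1] = 3-0 = 3 → [3, 3, 5, 2, 9]
k=2: vec[2] = 3-5 = -2 → [3, 3, -2, 2, 9]
k=3: vec[3] = (-2)-2 = -4 → [3, 3, -2, -4, 9]
k=4: vec[4] = (-4)-9 = -13 → [3, 3, -2, -4, -13]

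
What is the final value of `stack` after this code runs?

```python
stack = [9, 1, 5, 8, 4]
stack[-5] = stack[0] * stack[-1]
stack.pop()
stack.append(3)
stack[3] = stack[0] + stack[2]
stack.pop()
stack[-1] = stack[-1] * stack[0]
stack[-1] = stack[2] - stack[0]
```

stack[-5] = stack[0]*stack[-1] = 9*4 = 36 → [36, 1, 5, 8, 4]
pop() removes 4 → [36, 1, 5, 8]
append 3 → [36, 1, 5, 8, 3]
stack[3] = stack[0]+stack[2] = 36+5 = 41 → [36, 1, 5, 41, 3]
pop() removes 3 → [36, 1, 5, 41]
stack[-1] = stack[-1]*stack[0] = 41*36 = 1476 → [36, 1, 5, 1476]
stack[-1] = stack[2]-stack[0] = 5-36 = -31 → [36, 1, 5, -31]

[36, 1, 5, -31]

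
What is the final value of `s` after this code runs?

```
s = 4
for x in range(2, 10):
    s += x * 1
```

x=2: s = 4+2*1 = 6
x=3: s = 6+3*1 = 9
x=4: s = 9+4*1 = 13
x=5: s = 13+5*1 = 18
x=6: s = 18+6*1 = 24
x=7: s = 24+7*1 = 31
x=8: s = 31+8*1 = 39
x=9: s = 39+9*1 = 48

48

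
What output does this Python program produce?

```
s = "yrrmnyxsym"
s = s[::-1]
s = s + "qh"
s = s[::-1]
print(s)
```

reverse → 'mysxynmrry'
+ 'qh' → 'mysxynmrryqh'
reverse → 'hqyrrmnyxsym'

hqyrrmnyxsym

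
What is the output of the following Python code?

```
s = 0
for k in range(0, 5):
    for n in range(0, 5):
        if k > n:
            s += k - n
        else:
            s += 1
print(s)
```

k=0,n=0: not 0>0, s = 0+1 = 1
k=0,n=1: not 0>1, s = 1+1 = 2
k=0,n=2: not 0>2, s = 2+1 = 3
k=0,n=3: not 0>3, s = 3+1 = 4
k=0,n=4: not 0>4, s = 4+1 = 5
k=1,n=0: 1>0, s = 5+1 = 6
k=1,n=1: not 1>1, s = 6+1 = 7
k=1,n=2: not 1>2, s = 7+1 = 8
k=1,n=3: not 1>3, s = 8+1 = 9
k=1,n=4: not 1>4, s = 9+1 = 10
k=2,n=0: 2>0, s = 10+2 = 12
k=2,n=1: 2>1, s = 12+1 = 13
k=2,n=2: not 2>2, s = 13+1 = 14
k=2,n=3: not 2>3, s = 14+1 = 15
k=2,n=4: not 2>4, s = 15+1 = 16
k=3,n=0: 3>0, s = 16+3 = 19
k=3,n=1: 3>1, s = 19+2 = 21
k=3,n=2: 3>2, s = 21+1 = 22
k=3,n=3: not 3>3, s = 22+1 = 23
k=3,n=4: not 3>4, s = 23+1 = 24
k=4,n=0: 4>0, s = 24+4 = 28
k=4,n=1: 4>1, s = 28+3 = 31
k=4,n=2: 4>2, s = 31+2 = 33
k=4,n=3: 4>3, s = 33+1 = 34
k=4,n=4: not 4>4, s = 34+1 = 35

35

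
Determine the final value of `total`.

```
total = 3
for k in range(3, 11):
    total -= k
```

k=3: total = 3-3 = 0
k=4: total = 0-4 = -4
k=5: total = (-4)-5 = -9
k=6: total = (-9)-6 = -15
k=7: total = (-15)-7 = -22
k=8: total = (-22)-8 = -30
k=9: total = (-30)-9 = -39
k=10: total = (-39)-10 = -49

-49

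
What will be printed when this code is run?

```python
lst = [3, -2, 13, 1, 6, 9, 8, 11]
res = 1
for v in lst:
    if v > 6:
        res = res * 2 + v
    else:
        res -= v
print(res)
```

v=3: not >6, res = 1-3 = -2
v=-2: not >6, res = (-2)-(-2) = 0
v=13: >6, res = 0*2+13 = 13
v=1: not >6, res = 13-1 = 12
v=6: not >6, res = 12-6 = 6
v=9: >6, res = 6*2+9 = 21
v=8: >6, res = 21*2+8 = 50
v=11: >6, res = 50*2+11 = 111

111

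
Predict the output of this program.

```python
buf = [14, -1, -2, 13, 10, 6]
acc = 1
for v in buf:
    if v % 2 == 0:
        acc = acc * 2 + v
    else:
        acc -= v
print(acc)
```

102

v=14: even, acc = 1*2+14 = 16
v=-1: not even, acc = 16-(-1) = 17
v=-2: even, acc = 17*2+(-2) = 32
v=13: not even, acc = 32-13 = 19
v=10: even, acc = 19*2+10 = 48
v=6: even, acc = 48*2+6 = 102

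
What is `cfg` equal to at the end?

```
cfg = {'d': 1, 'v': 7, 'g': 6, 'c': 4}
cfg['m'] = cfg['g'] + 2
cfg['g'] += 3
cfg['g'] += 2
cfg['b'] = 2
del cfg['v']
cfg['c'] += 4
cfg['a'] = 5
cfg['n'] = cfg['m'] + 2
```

cfg['m'] = cfg['g']+2 = 8 → {'d': 1, 'v': 7, 'g': 6, 'c': 4, 'm': 8}
cfg['g'] = 6+3 = 9 → {'d': 1, 'v': 7, 'g': 9, 'c': 4, 'm': 8}
cfg['g'] = 9+2 = 11 → {'d': 1, 'v': 7, 'g': 11, 'c': 4, 'm': 8}
cfg['b'] = 2 → {'d': 1, 'v': 7, 'g': 11, 'c': 4, 'm': 8, 'b': 2}
del 'v' → {'d': 1, 'g': 11, 'c': 4, 'm': 8, 'b': 2}
cfg['c'] = 4+4 = 8 → {'d': 1, 'g': 11, 'c': 8, 'm': 8, 'b': 2}
cfg['a'] = 5 → {'d': 1, 'g': 11, 'c': 8, 'm': 8, 'b': 2, 'a': 5}
cfg['n'] = cfg['m']+2 = 10 → {'d': 1, 'g': 11, 'c': 8, 'm': 8, 'b': 2, 'a': 5, 'n': 10}

{'d': 1, 'g': 11, 'c': 8, 'm': 8, 'b': 2, 'a': 5, 'n': 10}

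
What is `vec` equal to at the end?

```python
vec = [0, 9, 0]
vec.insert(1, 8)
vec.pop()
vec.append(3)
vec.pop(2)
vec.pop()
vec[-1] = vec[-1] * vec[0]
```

insert 8 at 1 → [0, 8, 9, 0]
pop() removes 0 → [0, 8, 9]
append 3 → [0, 8, 9, 3]
pop(2) removes 9 → [0, 8, 3]
pop() removes 3 → [0, 8]
vec[-1] = vec[-1]*vec[0] = 8*0 = 0 → [0, 0]

[0, 0]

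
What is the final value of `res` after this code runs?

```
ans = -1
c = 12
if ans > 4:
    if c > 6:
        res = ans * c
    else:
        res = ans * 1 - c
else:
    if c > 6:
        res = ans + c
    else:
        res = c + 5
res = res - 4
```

7

ans=-1, c=12
ans > 4 is False; c > 6 is True
→ res = ans + c = 11
res = 11-4 = 7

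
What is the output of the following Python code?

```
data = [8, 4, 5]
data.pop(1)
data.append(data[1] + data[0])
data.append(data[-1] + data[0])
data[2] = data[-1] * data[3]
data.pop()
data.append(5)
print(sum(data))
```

459

pop(1) removes 4 → [8, 5]
append data[1]+data[0] = 5+8 = 13 → [8, 5, 13]
append data[-1]+data[0] = 13+8 = 21 → [8, 5, 13, 21]
data[2] = data[-1]*data[3] = 21*21 = 441 → [8, 5, 441, 21]
pop() removes 21 → [8, 5, 441]
append 5 → [8, 5, 441, 5]
sum = 459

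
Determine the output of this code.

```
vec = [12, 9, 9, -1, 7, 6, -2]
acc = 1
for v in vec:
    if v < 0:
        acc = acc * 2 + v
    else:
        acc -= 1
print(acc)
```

-16

v=12: not <0, acc = 1-1 = 0
v=9: not <0, acc = 0-1 = -1
v=9: not <0, acc = (-1)-1 = -2
v=-1: <0, acc = (-2)*2+(-1) = -5
v=7: not <0, acc = (-5)-1 = -6
v=6: not <0, acc = (-6)-1 = -7
v=-2: <0, acc = (-7)*2+(-2) = -16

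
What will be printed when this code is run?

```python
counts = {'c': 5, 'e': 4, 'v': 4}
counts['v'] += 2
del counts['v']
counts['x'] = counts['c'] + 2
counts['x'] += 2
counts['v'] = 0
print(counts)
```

counts['v'] = 4+2 = 6 → {'c': 5, 'e': 4, 'v': 6}
del 'v' → {'c': 5, 'e': 4}
counts['x'] = counts['c']+2 = 7 → {'c': 5, 'e': 4, 'x': 7}
counts['x'] = 7+2 = 9 → {'c': 5, 'e': 4, 'x': 9}
counts['v'] = 0 → {'c': 5, 'e': 4, 'x': 9, 'v': 0}

{'c': 5, 'e': 4, 'x': 9, 'v': 0}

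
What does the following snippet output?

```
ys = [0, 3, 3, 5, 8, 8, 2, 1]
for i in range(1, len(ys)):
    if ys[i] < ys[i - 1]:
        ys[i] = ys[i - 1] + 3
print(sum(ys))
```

52

i=1: 3>=0, unchanged → [0, 3, 3, 5, 8, 8, 2, 1]
i=2: 3>=3, unchanged → [0, 3, 3, 5, 8, 8, 2, 1]
i=3: 5>=3, unchanged → [0, 3, 3, 5, 8, 8, 2, 1]
i=4: 8>=5, unchanged → [0, 3, 3, 5, 8, 8, 2, 1]
i=5: 8>=8, unchanged → [0, 3, 3, 5, 8, 8, 2, 1]
i=6: 2<8, ys[6] = 8+3 = 11 → [0, 3, 3, 5, 8, 8, 11, 1]
i=7: 1<11, ys[7] = 11+3 = 14 → [0, 3, 3, 5, 8, 8, 11, 14]
sum = 52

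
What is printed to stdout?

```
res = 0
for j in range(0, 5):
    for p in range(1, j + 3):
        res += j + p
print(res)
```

105

j=0,p=1: res = 0+1 = 1
j=0,p=2: res = 1+2 = 3
j=1,p=1: res = 3+2 = 5
j=1,p=2: res = 5+3 = 8
j=1,p=3: res = 8+4 = 12
j=2,p=1: res = 12+3 = 15
j=2,p=2: res = 15+4 = 19
j=2,p=3: res = 19+5 = 24
j=2,p=4: res = 24+6 = 30
j=3,p=1: res = 30+4 = 34
j=3,p=2: res = 34+5 = 39
j=3,p=3: res = 39+6 = 45
j=3,p=4: res = 45+7 = 52
j=3,p=5: res = 52+8 = 60
j=4,p=1: res = 60+5 = 65
j=4,p=2: res = 65+6 = 71
j=4,p=3: res = 71+7 = 78
j=4,p=4: res = 78+8 = 86
j=4,p=5: res = 86+9 = 95
j=4,p=6: res = 95+10 = 105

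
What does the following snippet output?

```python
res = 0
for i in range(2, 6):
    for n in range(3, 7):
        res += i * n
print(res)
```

252

i=2,n=3: res = 0+6 = 6
i=2,n=4: res = 6+8 = 14
i=2,n=5: res = 14+10 = 24
i=2,n=6: res = 24+12 = 36
i=3,n=3: res = 36+9 = 45
i=3,n=4: res = 45+12 = 57
i=3,n=5: res = 57+15 = 72
i=3,n=6: res = 72+18 = 90
i=4,n=3: res = 90+12 = 102
i=4,n=4: res = 102+16 = 118
i=4,n=5: res = 118+20 = 138
i=4,n=6: res = 138+24 = 162
i=5,n=3: res = 162+15 = 177
i=5,n=4: res = 177+20 = 197
i=5,n=5: res = 197+25 = 222
i=5,n=6: res = 222+30 = 252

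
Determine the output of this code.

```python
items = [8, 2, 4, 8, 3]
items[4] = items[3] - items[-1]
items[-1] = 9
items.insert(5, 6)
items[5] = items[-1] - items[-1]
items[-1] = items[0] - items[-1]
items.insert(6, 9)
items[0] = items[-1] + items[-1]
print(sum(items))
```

items[4] = items[3]-items[-1] = 8-3 = 5 → [8, 2, 4, 8, 5]
items[-1] = 9 → [8, 2, 4, 8, 9]
insert 6 at 5 → [8, 2, 4, 8, 9, 6]
items[5] = items[-1]-items[-1] = 6-6 = 0 → [8, 2, 4, 8, 9, 0]
items[-1] = items[0]-items[-1] = 8-0 = 8 → [8, 2, 4, 8, 9, 8]
insert 9 at 6 → [8, 2, 4, 8, 9, 8, 9]
items[0] = items[-1]+items[-1] = 9+9 = 18 → [18, 2, 4, 8, 9, 8, 9]
sum = 58

58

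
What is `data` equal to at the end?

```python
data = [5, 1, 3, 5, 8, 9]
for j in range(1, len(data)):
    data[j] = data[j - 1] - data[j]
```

j=1: data[1] = 5-1 = 4 → [5, 4, 3, 5, 8, 9]
j=2: data[2] = 4-3 = 1 → [5, 4, 1, 5, 8, 9]
j=3: data[3] = 1-5 = -4 → [5, 4, 1, -4, 8, 9]
j=4: data[4] = (-4)-8 = -12 → [5, 4, 1, -4, -12, 9]
j=5: data[5] = (-12)-9 = -21 → [5, 4, 1, -4, -12, -21]

[5, 4, 1, -4, -12, -21]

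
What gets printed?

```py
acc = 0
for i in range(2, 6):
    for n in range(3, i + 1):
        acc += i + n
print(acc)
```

48

i=3,n=3: acc = 0+6 = 6
i=4,n=3: acc = 6+7 = 13
i=4,n=4: acc = 13+8 = 21
i=5,n=3: acc = 21+8 = 29
i=5,n=4: acc = 29+9 = 38
i=5,n=5: acc = 38+10 = 48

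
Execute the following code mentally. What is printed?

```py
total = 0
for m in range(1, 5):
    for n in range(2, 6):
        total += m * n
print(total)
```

m=1,n=2: total = 0+2 = 2
m=1,n=3: total = 2+3 = 5
m=1,n=4: total = 5+4 = 9
m=1,n=5: total = 9+5 = 14
m=2,n=2: total = 14+4 = 18
m=2,n=3: total = 18+6 = 24
m=2,n=4: total = 24+8 = 32
m=2,n=5: total = 32+10 = 42
m=3,n=2: total = 42+6 = 48
m=3,n=3: total = 48+9 = 57
m=3,n=4: total = 57+12 = 69
m=3,n=5: total = 69+15 = 84
m=4,n=2: total = 84+8 = 92
m=4,n=3: total = 92+12 = 104
m=4,n=4: total = 104+16 = 120
m=4,n=5: total = 120+20 = 140

140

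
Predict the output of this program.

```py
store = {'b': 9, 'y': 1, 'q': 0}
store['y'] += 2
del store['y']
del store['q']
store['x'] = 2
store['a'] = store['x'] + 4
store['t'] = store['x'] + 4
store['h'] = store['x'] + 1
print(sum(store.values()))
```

26

store['y'] = 1+2 = 3 → {'b': 9, 'y': 3, 'q': 0}
del 'y' → {'b': 9, 'q': 0}
del 'q' → {'b': 9}
store['x'] = 2 → {'b': 9, 'x': 2}
store['a'] = store['x']+4 = 6 → {'b': 9, 'x': 2, 'a': 6}
store['t'] = store['x']+4 = 6 → {'b': 9, 'x': 2, 'a': 6, 't': 6}
store['h'] = store['x']+1 = 3 → {'b': 9, 'x': 2, 'a': 6, 't': 6, 'h': 3}
sum of values = 26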